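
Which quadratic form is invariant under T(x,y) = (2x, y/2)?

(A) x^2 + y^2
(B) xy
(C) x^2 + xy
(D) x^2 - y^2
B

T multiplies x by 2 and divides y by 2.
Substitute the transformed coordinates into each option and compare with the original:
(A) x^2 + y^2  ->  (2x)^2 + (y/2)^2 = 4x^2 + y^2/4   [differs from x^2 + y^2: not invariant]
(B) xy  ->  (2x)(y/2) = xy   [equals xy: invariant]
(C) x^2 + xy  ->  (2x)^2 + (2x)(y/2) = 4x^2 + xy   [differs from x^2 + xy: not invariant]
(D) x^2 - y^2  ->  (2x)^2 - (y/2)^2 = 4x^2 - y^2/4   [differs from x^2 - y^2: not invariant]

Only option (B), xy, is unchanged by the transformation.
The factors 2 and 1/2 cancel only in the pure product xy.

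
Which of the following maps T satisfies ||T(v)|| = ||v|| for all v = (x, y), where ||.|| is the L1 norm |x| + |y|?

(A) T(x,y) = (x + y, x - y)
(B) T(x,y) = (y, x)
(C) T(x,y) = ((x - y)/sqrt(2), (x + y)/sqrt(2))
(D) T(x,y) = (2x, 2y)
B

A transformation preserves a norm if ||T(v)|| = ||v|| for every v; a single vector where the norm changes rules an option out.

(A) T(x,y) = (x + y, x - y): v = (1, 0) has norm |1| + |0| = 1, but T(v) = (1, 1) has norm 2 -- not preserved.
(B) T(x,y) = (y, x): preserves the norm -- it only permutes the coordinates and/or flips signs, which leaves |x| + |y| unchanged.
(C) T(x,y) = ((x - y)/sqrt(2), (x + y)/sqrt(2)): v = (1, 0) has norm |1| + |0| = 1, but T(v) = (sqrt(2)/2, sqrt(2)/2) has norm sqrt(2) -- not preserved.
(D) T(x,y) = (2x, 2y): v = (1, 0) has norm |1| + |0| = 1, but T(v) = (2, 0) has norm 2 -- not preserved.

Therefore the answer is (B).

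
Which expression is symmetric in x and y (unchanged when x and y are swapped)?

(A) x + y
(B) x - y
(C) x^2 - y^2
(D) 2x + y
A

A symmetric expression is unchanged when the variables are permuted; here the transformation to test is the swap (x, y) -> (y, x).
Substitute the transformed coordinates into each option and compare with the original:
(A) x + y  ->  (y) + (x) = x + y   [equals x + y: invariant]
(B) x - y  ->  (y) - (x) = -x + y   [differs from x - y: not invariant]
(C) x^2 - y^2  ->  (y)^2 - (x)^2 = -x^2 + y^2   [differs from x^2 - y^2: not invariant]
(D) 2x + y  ->  2(y) + (x) = x + 2y   [differs from 2x + y: not invariant]

Only option (A), x + y, is unchanged by the transformation.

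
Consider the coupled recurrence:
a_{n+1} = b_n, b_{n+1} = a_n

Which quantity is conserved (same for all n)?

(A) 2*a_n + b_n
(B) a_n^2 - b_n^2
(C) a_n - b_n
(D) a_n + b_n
D

Replace a_n by a_{n+1} = b_n and b_n by b_{n+1} = a_n in each option and simplify:
(A) 2*a_n + b_n  ->  2*(b_n) + (a_n) = a_n + 2*b_n   [not conserved]
(B) a_n^2 - b_n^2  ->  (b_n)^2 - (a_n)^2 = -a_n^2 + b_n^2   [not conserved]
(C) a_n - b_n  ->  (b_n) - (a_n) = -a_n + b_n   [not conserved]
(D) a_n + b_n  ->  (b_n) + (a_n) = a_n + b_n   [conserved]

Only (D) a_n + b_n returns to itself after one step, so it is the conserved quantity.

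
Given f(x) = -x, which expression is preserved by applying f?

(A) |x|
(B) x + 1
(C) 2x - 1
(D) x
A

For f(x) = -x:
Applying f replaces x by -x. Since |-x| = |x|, the absolute value is unchanged by f, whereas x -> -x, 2x - 1 -> -2x - 1 and x + 1 -> -x + 1 all change.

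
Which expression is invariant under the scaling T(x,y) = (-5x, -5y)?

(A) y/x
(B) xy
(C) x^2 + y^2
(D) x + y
A

Under the uniform scaling T(x,y) = (-5x, -5y):
Substitute the transformed coordinates into each option and compare with the original:
(A) y/x  ->  (-5y)/(-5x) = y/x   [equals y/x: invariant]
(B) xy  ->  (-5x)(-5y) = 25xy   [differs from xy: not invariant]
(C) x^2 + y^2  ->  (-5x)^2 + (-5y)^2 = 25x^2 + 25y^2   [differs from x^2 + y^2: not invariant]
(D) x + y  ->  (-5x) + (-5y) = -5x - 5y   [differs from x + y: not invariant]

Only option (A), y/x, is unchanged by the transformation.
The common factor -5 cancels in a ratio of coordinates, while sums, products and sums of squares pick up factors of -5 or 25.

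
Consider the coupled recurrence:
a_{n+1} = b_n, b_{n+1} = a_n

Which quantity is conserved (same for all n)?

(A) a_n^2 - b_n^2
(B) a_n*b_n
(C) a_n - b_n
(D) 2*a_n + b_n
B

Replace a_n by a_{n+1} = b_n and b_n by b_{n+1} = a_n in each option and simplify:
(A) a_n^2 - b_n^2  ->  (b_n)^2 - (a_n)^2 = -a_n^2 + b_n^2   [not conserved]
(B) a_n*b_n  ->  (b_n)*(a_n) = a_n*b_n   [conserved]
(C) a_n - b_n  ->  (b_n) - (a_n) = -a_n + b_n   [not conserved]
(D) 2*a_n + b_n  ->  2*(b_n) + (a_n) = a_n + 2*b_n   [not conserved]

Only (B) a_n*b_n returns to itself after one step, so it is the conserved quantity.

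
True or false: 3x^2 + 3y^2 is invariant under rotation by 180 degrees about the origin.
True

Applying rotation by 180 degrees: x' = x*cos(180 degrees) - y*sin(180 degrees) = -x, y' = x*sin(180 degrees) + y*cos(180 degrees) = -y

Substituting into 3x^2 + 3y^2:
3(-x)^2 + 3(-y)^2
= 3x^2 + 3y^2

This equals the original expression 3x^2 + 3y^2, so it IS invariant.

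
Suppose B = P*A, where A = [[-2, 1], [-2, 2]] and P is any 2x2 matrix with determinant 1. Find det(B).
-2

By the multiplicative property of determinants, det(B) = det(P*A) = det(P) * det(A) = det(A),
so the determinant is invariant under multiplication by any determinant-1 matrix; we just need det(A).

det(A) = (-2)(2) - (1)(-2) = -4 - (-2) = -2

Therefore det(B) = 1 * (-2) = -2.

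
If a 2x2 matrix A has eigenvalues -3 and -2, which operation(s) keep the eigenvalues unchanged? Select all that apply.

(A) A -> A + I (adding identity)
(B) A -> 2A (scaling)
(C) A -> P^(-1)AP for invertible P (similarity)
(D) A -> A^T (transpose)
C and D

Eigenvalues are preserved by:
1. Similarity transformations: A -> P^(-1)AP (same characteristic polynomial)
2. Transpose: A^T has the same eigenvalues as A

Eigenvalues are NOT preserved by:
- Adding identity: eigenvalues become -3+1, -2+1
- Scaling: eigenvalues become -6, -4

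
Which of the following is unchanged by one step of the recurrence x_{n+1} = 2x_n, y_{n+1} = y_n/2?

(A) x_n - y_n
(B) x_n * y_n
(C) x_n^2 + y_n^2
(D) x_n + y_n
B

For the recurrence x_{n+1} = 2x_n, y_{n+1} = y_n/2:

x_{n+1} * y_{n+1} = (2x_n) * (y_n/2) = x_n * y_n
The product is conserved.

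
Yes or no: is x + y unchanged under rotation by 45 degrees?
No

Applying rotation by 45 degrees: x' = x*cos(45 degrees) - y*sin(45 degrees) = sqrt(2)x/2 - sqrt(2)y/2, y' = x*sin(45 degrees) + y*cos(45 degrees) = sqrt(2)x/2 + sqrt(2)y/2

Substituting into x + y:
(sqrt(2)x/2 - sqrt(2)y/2) + (sqrt(2)x/2 + sqrt(2)y/2)
= sqrt(2)x

This differs from the original expression x + y, so it is NOT invariant.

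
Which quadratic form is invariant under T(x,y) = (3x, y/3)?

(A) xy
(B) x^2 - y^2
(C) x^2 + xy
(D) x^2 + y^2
A

T multiplies x by 3 and divides y by 3.
Substitute the transformed coordinates into each option and compare with the original:
(A) xy  ->  (3x)(y/3) = xy   [equals xy: invariant]
(B) x^2 - y^2  ->  (3x)^2 - (y/3)^2 = 9x^2 - y^2/9   [differs from x^2 - y^2: not invariant]
(C) x^2 + xy  ->  (3x)^2 + (3x)(y/3) = 9x^2 + xy   [differs from x^2 + xy: not invariant]
(D) x^2 + y^2  ->  (3x)^2 + (y/3)^2 = 9x^2 + y^2/9   [differs from x^2 + y^2: not invariant]

Only option (A), xy, is unchanged by the transformation.
The factors 3 and 1/3 cancel only in the pure product xy.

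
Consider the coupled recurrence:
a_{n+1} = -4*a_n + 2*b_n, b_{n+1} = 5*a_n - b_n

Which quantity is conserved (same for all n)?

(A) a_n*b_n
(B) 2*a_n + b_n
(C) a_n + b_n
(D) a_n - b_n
C

Replace a_n by a_{n+1} = -4*a_n + 2*b_n and b_n by b_{n+1} = 5*a_n - b_n in each option and simplify:
(A) a_n*b_n  ->  (-4*a_n + 2*b_n)*(5*a_n - b_n) = -20*a_n^2 + 14*a_n*b_n - 2*b_n^2   [not conserved]
(B) 2*a_n + b_n  ->  2*(-4*a_n + 2*b_n) + (5*a_n - b_n) = -3*a_n + 3*b_n   [not conserved]
(C) a_n + b_n  ->  (-4*a_n + 2*b_n) + (5*a_n - b_n) = a_n + b_n   [conserved]
(D) a_n - b_n  ->  (-4*a_n + 2*b_n) - (5*a_n - b_n) = -9*a_n + 3*b_n   [not conserved]

Only (C) a_n + b_n returns to itself after one step, so it is the conserved quantity.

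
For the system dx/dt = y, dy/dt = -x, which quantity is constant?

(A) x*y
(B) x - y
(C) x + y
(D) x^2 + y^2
D

A first integral I satisfies dI/dt = 0 along every solution. Differentiate each option and use the equation of motion:
(A) d/dt[x*y] = (dx/dt)y + x(dy/dt) = y^2 - x^2, not identically 0
(B) d/dt[x - y] = y - (-x) = x + y, not identically 0
(C) d/dt[x + y] = y + (-x) = y - x, not identically 0
(D) d/dt[x^2 + y^2] = 2x*dx/dt + 2y*dy/dt = 2x*y + 2y*(-x) = 0

Only (D) has zero time-derivative. So x^2 + y^2 (the squared radius; trajectories are circles) is the conserved quantity.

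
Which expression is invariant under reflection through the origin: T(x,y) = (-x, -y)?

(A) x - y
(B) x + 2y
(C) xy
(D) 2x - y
C

The map is reflection through the origin: T(x,y) = (-x, -y).
Substitute the transformed coordinates into each option and compare with the original:
(A) x - y  ->  (-x) - (-y) = -x + y   [differs from x - y: not invariant]
(B) x + 2y  ->  (-x) + 2(-y) = -x - 2y   [differs from x + 2y: not invariant]
(C) xy  ->  (-x)(-y) = xy   [equals xy: invariant]
(D) 2x - y  ->  2(-x) - (-y) = -2x + y   [differs from 2x - y: not invariant]

Only option (C), xy, is unchanged by the transformation.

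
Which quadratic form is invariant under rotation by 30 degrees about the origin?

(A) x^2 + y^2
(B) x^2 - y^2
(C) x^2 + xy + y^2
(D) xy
A

Rotation by 30 degrees sends (x, y) to (sqrt(3)x/2 - y/2, x/2 + sqrt(3)y/2).
Substitute the transformed coordinates into each option and compare with the original:
(A) x^2 + y^2  ->  (sqrt(3)x/2 - y/2)^2 + (x/2 + sqrt(3)y/2)^2 = x^2 + y^2   [equals x^2 + y^2: invariant]
(B) x^2 - y^2  ->  (sqrt(3)x/2 - y/2)^2 - (x/2 + sqrt(3)y/2)^2 = x^2/2 - sqrt(3)xy - y^2/2   [differs from x^2 - y^2: not invariant]
(C) x^2 + xy + y^2  ->  (sqrt(3)x/2 - y/2)^2 + (sqrt(3)x/2 - y/2)(x/2 + sqrt(3)y/2) + (x/2 + sqrt(3)y/2)^2 = sqrt(3)x^2/4 + x^2 + xy/2 - sqrt(3)y^2/4 + y^2   [differs from x^2 + xy + y^2: not invariant]
(D) xy  ->  (sqrt(3)x/2 - y/2)(x/2 + sqrt(3)y/2) = sqrt(3)x^2/4 + xy/2 - sqrt(3)y^2/4   [differs from xy: not invariant]

Only option (A), x^2 + y^2, is unchanged by the transformation.
x^2 + y^2 is the squared distance from the origin, which rotations preserve.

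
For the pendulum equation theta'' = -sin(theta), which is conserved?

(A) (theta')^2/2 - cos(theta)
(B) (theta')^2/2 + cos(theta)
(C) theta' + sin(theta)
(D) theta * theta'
A

A first integral I satisfies dI/dt = 0 along every solution. Differentiate each option and use the equation of motion:
(A) d/dt[(theta')^2/2 - cos(theta)] = theta' theta'' + sin(theta) theta' = theta'(-sin(theta)) + theta' sin(theta) = 0
(B) d/dt[(theta')^2/2 + cos(theta)] = theta' theta'' - sin(theta) theta' = -2 theta' sin(theta), not identically 0
(C) d/dt[theta' + sin(theta)] = theta'' + cos(theta) theta' = -sin(theta) + theta' cos(theta), not identically 0
(D) d/dt[theta * theta'] = (theta')^2 + theta theta'' = (theta')^2 - theta sin(theta), not identically 0

Only (A) has zero time-derivative. This is the total energy: kinetic (theta')^2/2 plus potential -cos(theta).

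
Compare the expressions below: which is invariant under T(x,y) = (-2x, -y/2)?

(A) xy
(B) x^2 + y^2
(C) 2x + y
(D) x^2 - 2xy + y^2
A

An expression E(x,y) is invariant under T if E(T(x,y)) = E(x,y). Here T(x,y) = (-2x, -y/2).
Substitute the transformed coordinates into each option and compare with the original:
(A) xy  ->  (-2x)(-y/2) = xy   [equals xy: invariant]
(B) x^2 + y^2  ->  (-2x)^2 + (-y/2)^2 = 4x^2 + y^2/4   [differs from x^2 + y^2: not invariant]
(C) 2x + y  ->  2(-2x) + (-y/2) = -4x - y/2   [differs from 2x + y: not invariant]
(D) x^2 - 2xy + y^2  ->  (-2x)^2 - 2(-2x)(-y/2) + (-y/2)^2 = 4x^2 - 2xy + y^2/4   [differs from x^2 - 2xy + y^2: not invariant]

Only option (A), xy, is unchanged by the transformation.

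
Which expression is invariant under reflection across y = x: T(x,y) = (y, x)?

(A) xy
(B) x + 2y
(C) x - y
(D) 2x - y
A

The map is reflection across y = x: T(x,y) = (y, x).
Substitute the transformed coordinates into each option and compare with the original:
(A) xy  ->  (y)(x) = xy   [equals xy: invariant]
(B) x + 2y  ->  (y) + 2(x) = 2x + y   [differs from x + 2y: not invariant]
(C) x - y  ->  (y) - (x) = -x + y   [differs from x - y: not invariant]
(D) 2x - y  ->  2(y) - (x) = -x + 2y   [differs from 2x - y: not invariant]

Only option (A), xy, is unchanged by the transformation.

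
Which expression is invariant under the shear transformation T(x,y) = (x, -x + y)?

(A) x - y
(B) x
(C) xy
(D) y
B

Under the shear T(x,y) = (x, -x + y):
Substitute the transformed coordinates into each option and compare with the original:
(A) x - y  ->  (x) - (-x + y) = 2x - y   [differs from x - y: not invariant]
(B) x  ->  (x) = x   [equals x: invariant]
(C) xy  ->  (x)(-x + y) = -x^2 + xy   [differs from xy: not invariant]
(D) y  ->  (-x + y) = -x + y   [differs from y: not invariant]

Only option (B), x, is unchanged by the transformation.
A vertical shear moves points parallel to the y-axis, so the x-coordinate (and any function of x alone) is unchanged.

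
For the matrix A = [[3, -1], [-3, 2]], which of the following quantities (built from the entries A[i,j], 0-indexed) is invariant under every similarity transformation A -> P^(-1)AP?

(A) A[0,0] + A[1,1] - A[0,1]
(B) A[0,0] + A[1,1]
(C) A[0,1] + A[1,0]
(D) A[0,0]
B

A[0,0] + A[1,1] is the trace of A. By the cyclic property of the trace, tr(P^(-1)AP) = tr(APP^(-1)) = tr(A), so it is the same for every matrix similar to A.

The other combinations are not similarity invariants. For example, take P = [[1, 1], [1, 2]] (det P = 1), so P^(-1) = [[2, -1], [-1, 1]] and
B = P^(-1)AP = [[5, 1], [-3, 0]].
Evaluating each option on A and on B:
(A) A[0,0] + A[1,1] - A[0,1]: 6 for A, 4 for B -> changes
(B) A[0,0] + A[1,1]: 5 for A, 5 for B -> unchanged
(C) A[0,1] + A[1,0]: -4 for A, -2 for B -> changes
(D) A[0,0]: 3 for A, 5 for B -> changes

Only (B) A[0,0] + A[1,1] = 5 survives (and it does so for every P, not just this one), so it is the invariant.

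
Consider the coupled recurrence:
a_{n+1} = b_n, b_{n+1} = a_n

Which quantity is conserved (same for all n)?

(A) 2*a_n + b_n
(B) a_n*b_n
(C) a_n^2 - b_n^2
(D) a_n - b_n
B

Replace a_n by a_{n+1} = b_n and b_n by b_{n+1} = a_n in each option and simplify:
(A) 2*a_n + b_n  ->  2*(b_n) + (a_n) = a_n + 2*b_n   [not conserved]
(B) a_n*b_n  ->  (b_n)*(a_n) = a_n*b_n   [conserved]
(C) a_n^2 - b_n^2  ->  (b_n)^2 - (a_n)^2 = -a_n^2 + b_n^2   [not conserved]
(D) a_n - b_n  ->  (b_n) - (a_n) = -a_n + b_n   [not conserved]

Only (B) a_n*b_n returns to itself after one step, so it is the conserved quantity.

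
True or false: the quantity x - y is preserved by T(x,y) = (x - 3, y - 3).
True

Substitute T(x,y) = (x - 3, y - 3) into the expression and compare with the original.

Original: x - y
After applying T: (x - 3) - (y - 3) = x - y

This is identical to the original x - y, so the expression is invariant.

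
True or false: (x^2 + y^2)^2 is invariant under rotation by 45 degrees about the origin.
True

Applying rotation by 45 degrees: x' = x*cos(45 degrees) - y*sin(45 degrees) = sqrt(2)x/2 - sqrt(2)y/2, y' = x*sin(45 degrees) + y*cos(45 degrees) = sqrt(2)x/2 + sqrt(2)y/2

Substituting into (x^2 + y^2)^2:
((sqrt(2)x/2 - sqrt(2)y/2)^2 + (sqrt(2)x/2 + sqrt(2)y/2)^2)^2
= x^4 + 2x^2y^2 + y^4 = (x^2 + y^2)^2

This equals the original expression (x^2 + y^2)^2, so it IS invariant.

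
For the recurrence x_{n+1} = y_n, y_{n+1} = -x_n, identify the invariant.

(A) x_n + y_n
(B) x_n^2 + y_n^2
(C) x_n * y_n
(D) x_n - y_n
B

For the recurrence x_{n+1} = y_n, y_{n+1} = -x_n:

x_{n+1}^2 + y_{n+1}^2 = y_n^2 + (-x_n)^2 = x_n^2 + y_n^2
The sum of squares is conserved (like energy in a harmonic oscillator).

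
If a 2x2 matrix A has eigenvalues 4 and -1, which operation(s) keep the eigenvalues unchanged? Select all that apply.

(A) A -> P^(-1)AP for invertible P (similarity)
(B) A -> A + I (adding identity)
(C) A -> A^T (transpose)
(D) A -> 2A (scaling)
A and C

Eigenvalues are preserved by:
1. Similarity transformations: A -> P^(-1)AP (same characteristic polynomial)
2. Transpose: A^T has the same eigenvalues as A

Eigenvalues are NOT preserved by:
- Adding identity: eigenvalues become 4+1, -1+1
- Scaling: eigenvalues become 8, -2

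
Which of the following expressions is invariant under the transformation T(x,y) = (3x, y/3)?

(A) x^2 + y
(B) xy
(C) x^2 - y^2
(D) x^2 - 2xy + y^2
B

An expression E(x,y) is invariant under T if E(T(x,y)) = E(x,y). Here T(x,y) = (3x, y/3).
Substitute the transformed coordinates into each option and compare with the original:
(A) x^2 + y  ->  (3x)^2 + (y/3) = 9x^2 + y/3   [differs from x^2 + y: not invariant]
(B) xy  ->  (3x)(y/3) = xy   [equals xy: invariant]
(C) x^2 - y^2  ->  (3x)^2 - (y/3)^2 = 9x^2 - y^2/9   [differs from x^2 - y^2: not invariant]
(D) x^2 - 2xy + y^2  ->  (3x)^2 - 2(3x)(y/3) + (y/3)^2 = 9x^2 - 2xy + y^2/9   [differs from x^2 - 2xy + y^2: not invariant]

Only option (B), xy, is unchanged by the transformation.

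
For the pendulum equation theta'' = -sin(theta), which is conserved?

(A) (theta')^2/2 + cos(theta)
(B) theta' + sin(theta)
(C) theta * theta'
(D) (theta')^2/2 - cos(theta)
D

A first integral I satisfies dI/dt = 0 along every solution. Differentiate each option and use the equation of motion:
(A) d/dt[(theta')^2/2 + cos(theta)] = theta' theta'' - sin(theta) theta' = -2 theta' sin(theta), not identically 0
(B) d/dt[theta' + sin(theta)] = theta'' + cos(theta) theta' = -sin(theta) + theta' cos(theta), not identically 0
(C) d/dt[theta * theta'] = (theta')^2 + theta theta'' = (theta')^2 - theta sin(theta), not identically 0
(D) d/dt[(theta')^2/2 - cos(theta)] = theta' theta'' + sin(theta) theta' = theta'(-sin(theta)) + theta' sin(theta) = 0

Only (D) has zero time-derivative. This is the total energy: kinetic (theta')^2/2 plus potential -cos(theta).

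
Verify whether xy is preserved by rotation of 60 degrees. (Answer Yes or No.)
No

Applying rotation by 60 degrees: x' = x*cos(60 degrees) - y*sin(60 degrees) = x/2 - sqrt(3)y/2, y' = x*sin(60 degrees) + y*cos(60 degrees) = sqrt(3)x/2 + y/2

Substituting into xy:
(x/2 - sqrt(3)y/2)(sqrt(3)x/2 + y/2)
= sqrt(3)x^2/4 - xy/2 - sqrt(3)y^2/4

This differs from the original expression xy, so it is NOT invariant.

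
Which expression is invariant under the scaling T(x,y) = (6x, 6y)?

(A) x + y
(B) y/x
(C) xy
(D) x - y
B

Under the uniform scaling T(x,y) = (6x, 6y):
Substitute the transformed coordinates into each option and compare with the original:
(A) x + y  ->  (6x) + (6y) = 6x + 6y   [differs from x + y: not invariant]
(B) y/x  ->  (6y)/(6x) = y/x   [equals y/x: invariant]
(C) xy  ->  (6x)(6y) = 36xy   [differs from xy: not invariant]
(D) x - y  ->  (6x) - (6y) = 6x - 6y   [differs from x - y: not invariant]

Only option (B), y/x, is unchanged by the transformation.
The common factor 6 cancels in a ratio of coordinates, while sums, products and sums of squares pick up factors of 6 or 36.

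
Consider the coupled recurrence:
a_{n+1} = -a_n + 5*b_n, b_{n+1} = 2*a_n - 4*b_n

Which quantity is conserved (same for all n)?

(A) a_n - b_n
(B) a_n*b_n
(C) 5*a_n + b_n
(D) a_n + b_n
D

Replace a_n by a_{n+1} = -a_n + 5*b_n and b_n by b_{n+1} = 2*a_n - 4*b_n in each option and simplify:
(A) a_n - b_n  ->  (-a_n + 5*b_n) - (2*a_n - 4*b_n) = -3*a_n + 9*b_n   [not conserved]
(B) a_n*b_n  ->  (-a_n + 5*b_n)*(2*a_n - 4*b_n) = -2*a_n^2 + 14*a_n*b_n - 20*b_n^2   [not conserved]
(C) 5*a_n + b_n  ->  5*(-a_n + 5*b_n) + (2*a_n - 4*b_n) = -3*a_n + 21*b_n   [not conserved]
(D) a_n + b_n  ->  (-a_n + 5*b_n) + (2*a_n - 4*b_n) = a_n + b_n   [conserved]

Only (D) a_n + b_n returns to itself after one step, so it is the conserved quantity.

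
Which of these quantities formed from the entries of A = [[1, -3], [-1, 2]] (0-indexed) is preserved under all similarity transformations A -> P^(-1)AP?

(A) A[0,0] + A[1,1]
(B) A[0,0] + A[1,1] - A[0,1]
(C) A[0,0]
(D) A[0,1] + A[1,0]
A

A[0,0] + A[1,1] is the trace of A. By the cyclic property of the trace, tr(P^(-1)AP) = tr(APP^(-1)) = tr(A), so it is the same for every matrix similar to A.

The other combinations are not similarity invariants. For example, take P = [[1, 2], [0, 1]] (det P = 1), so P^(-1) = [[1, -2], [0, 1]] and
B = P^(-1)AP = [[3, -1], [-1, 0]].
Evaluating each option on A and on B:
(A) A[0,0] + A[1,1]: 3 for A, 3 for B -> unchanged
(B) A[0,0] + A[1,1] - A[0,1]: 6 for A, 4 for B -> changes
(C) A[0,0]: 1 for A, 3 for B -> changes
(D) A[0,1] + A[1,0]: -4 for A, -2 for B -> changes

Only (A) A[0,0] + A[1,1] = 3 survives (and it does so for every P, not just this one), so it is the invariant.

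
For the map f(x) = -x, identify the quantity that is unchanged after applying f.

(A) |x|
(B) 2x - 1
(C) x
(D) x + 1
A

For f(x) = -x:
Applying f replaces x by -x. Since |-x| = |x|, the absolute value is unchanged by f, whereas x -> -x, 2x - 1 -> -2x - 1 and x + 1 -> -x + 1 all change.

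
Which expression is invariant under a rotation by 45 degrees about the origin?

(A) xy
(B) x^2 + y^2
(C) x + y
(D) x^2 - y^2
B

A rotation by 45 degrees sends (x, y) to (sqrt(2)x/2 - sqrt(2)y/2, sqrt(2)x/2 + sqrt(2)y/2).
Substitute the transformed coordinates into each option and compare with the original:
(A) xy  ->  (sqrt(2)x/2 - sqrt(2)y/2)(sqrt(2)x/2 + sqrt(2)y/2) = x^2/2 - y^2/2   [differs from xy: not invariant]
(B) x^2 + y^2  ->  (sqrt(2)x/2 - sqrt(2)y/2)^2 + (sqrt(2)x/2 + sqrt(2)y/2)^2 = x^2 + y^2   [equals x^2 + y^2: invariant]
(C) x + y  ->  (sqrt(2)x/2 - sqrt(2)y/2) + (sqrt(2)x/2 + sqrt(2)y/2) = sqrt(2)x   [differs from x + y: not invariant]
(D) x^2 - y^2  ->  (sqrt(2)x/2 - sqrt(2)y/2)^2 - (sqrt(2)x/2 + sqrt(2)y/2)^2 = -2xy   [differs from x^2 - y^2: not invariant]

Only option (B), x^2 + y^2, is unchanged by the transformation.
Geometrically, x^2 + y^2 is the squared distance from the origin, which every rotation about the origin preserves.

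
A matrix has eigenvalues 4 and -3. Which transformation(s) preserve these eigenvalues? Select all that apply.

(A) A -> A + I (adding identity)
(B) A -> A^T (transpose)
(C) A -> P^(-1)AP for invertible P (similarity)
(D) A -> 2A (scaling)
B and C

Eigenvalues are preserved by:
1. Similarity transformations: A -> P^(-1)AP (same characteristic polynomial)
2. Transpose: A^T has the same eigenvalues as A

Eigenvalues are NOT preserved by:
- Adding identity: eigenvalues become 4+1, -3+1
- Scaling: eigenvalues become 8, -6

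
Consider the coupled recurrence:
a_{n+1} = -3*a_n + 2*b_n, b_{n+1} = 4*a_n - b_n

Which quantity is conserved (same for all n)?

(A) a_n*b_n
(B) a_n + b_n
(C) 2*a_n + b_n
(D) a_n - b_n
B

Replace a_n by a_{n+1} = -3*a_n + 2*b_n and b_n by b_{n+1} = 4*a_n - b_n in each option and simplify:
(A) a_n*b_n  ->  (-3*a_n + 2*b_n)*(4*a_n - b_n) = -12*a_n^2 + 11*a_n*b_n - 2*b_n^2   [not conserved]
(B) a_n + b_n  ->  (-3*a_n + 2*b_n) + (4*a_n - b_n) = a_n + b_n   [conserved]
(C) 2*a_n + b_n  ->  2*(-3*a_n + 2*b_n) + (4*a_n - b_n) = -2*a_n + 3*b_n   [not conserved]
(D) a_n - b_n  ->  (-3*a_n + 2*b_n) - (4*a_n - b_n) = -7*a_n + 3*b_n   [not conserved]

Only (B) a_n + b_n returns to itself after one step, so it is the conserved quantity.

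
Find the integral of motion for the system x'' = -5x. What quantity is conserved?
E = (x')^2 + 5x^2

Multiply the equation by x':
x' * x'' = -5x * x'
The left side is d/dt[(x')^2/2] and the right side is d/dt[-5x^2/2], so
d/dt[(x')^2/2 + 5x^2/2] = 0, i.e. (x')^2/2 + 5x^2/2 = constant.
Multiplying by 2, the integral of motion is E = (x')^2 + 5x^2.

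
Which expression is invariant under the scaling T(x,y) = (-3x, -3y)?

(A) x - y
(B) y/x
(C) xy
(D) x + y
B

Under the uniform scaling T(x,y) = (-3x, -3y):
Substitute the transformed coordinates into each option and compare with the original:
(A) x - y  ->  (-3x) - (-3y) = -3x + 3y   [differs from x - y: not invariant]
(B) y/x  ->  (-3y)/(-3x) = y/x   [equals y/x: invariant]
(C) xy  ->  (-3x)(-3y) = 9xy   [differs from xy: not invariant]
(D) x + y  ->  (-3x) + (-3y) = -3x - 3y   [differs from x + y: not invariant]

Only option (B), y/x, is unchanged by the transformation.
The common factor -3 cancels in a ratio of coordinates, while sums, products and sums of squares pick up factors of -3 or 9.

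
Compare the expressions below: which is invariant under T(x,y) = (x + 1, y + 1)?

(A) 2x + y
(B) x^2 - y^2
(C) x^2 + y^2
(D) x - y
D

An expression E(x,y) is invariant under T if E(T(x,y)) = E(x,y). Here T(x,y) = (x + 1, y + 1).
Substitute the transformed coordinates into each option and compare with the original:
(A) 2x + y  ->  2(x + 1) + (y + 1) = 2x + y + 3   [differs from 2x + y: not invariant]
(B) x^2 - y^2  ->  (x + 1)^2 - (y + 1)^2 = x^2 + 2x - y^2 - 2y   [differs from x^2 - y^2: not invariant]
(C) x^2 + y^2  ->  (x + 1)^2 + (y + 1)^2 = x^2 + 2x + y^2 + 2y + 2   [differs from x^2 + y^2: not invariant]
(D) x - y  ->  (x + 1) - (y + 1) = x - y   [equals x - y: invariant]

Only option (D), x - y, is unchanged by the transformation.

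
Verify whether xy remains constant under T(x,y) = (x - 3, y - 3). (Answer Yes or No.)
No

Substitute T(x,y) = (x - 3, y - 3) into the expression and compare with the original.

Original: xy
After applying T: (x - 3)(y - 3) = xy - 3x - 3y + 9

This differs from the original xy (difference: -3x - 3y + 9), so the expression is NOT invariant.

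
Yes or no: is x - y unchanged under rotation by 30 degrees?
No

Applying rotation by 30 degrees: x' = x*cos(30 degrees) - y*sin(30 degrees) = sqrt(3)x/2 - y/2, y' = x*sin(30 degrees) + y*cos(30 degrees) = x/2 + sqrt(3)y/2

Substituting into x - y:
(sqrt(3)x/2 - y/2) - (x/2 + sqrt(3)y/2)
= -x/2 + sqrt(3)x/2 - sqrt(3)y/2 - y/2

This differs from the original expression x - y, so it is NOT invariant.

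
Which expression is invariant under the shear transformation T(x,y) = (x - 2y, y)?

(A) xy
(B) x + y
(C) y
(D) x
C

Under the shear T(x,y) = (x - 2y, y):
Substitute the transformed coordinates into each option and compare with the original:
(A) xy  ->  (x - 2y)(y) = xy - 2y^2   [differs from xy: not invariant]
(B) x + y  ->  (x - 2y) + (y) = x - y   [differs from x + y: not invariant]
(C) y  ->  (y) = y   [equals y: invariant]
(D) x  ->  (x - 2y) = x - 2y   [differs from x: not invariant]

Only option (C), y, is unchanged by the transformation.
A horizontal shear moves points parallel to the x-axis, so the y-coordinate (and any function of y alone) is unchanged.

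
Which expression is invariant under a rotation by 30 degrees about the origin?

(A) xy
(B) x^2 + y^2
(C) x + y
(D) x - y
B

A rotation by 30 degrees sends (x, y) to (sqrt(3)x/2 - y/2, x/2 + sqrt(3)y/2).
Substitute the transformed coordinates into each option and compare with the original:
(A) xy  ->  (sqrt(3)x/2 - y/2)(x/2 + sqrt(3)y/2) = sqrt(3)x^2/4 + xy/2 - sqrt(3)y^2/4   [differs from xy: not invariant]
(B) x^2 + y^2  ->  (sqrt(3)x/2 - y/2)^2 + (x/2 + sqrt(3)y/2)^2 = x^2 + y^2   [equals x^2 + y^2: invariant]
(C) x + y  ->  (sqrt(3)x/2 - y/2) + (x/2 + sqrt(3)y/2) = x/2 + sqrt(3)x/2 - y/2 + sqrt(3)y/2   [differs from x + y: not invariant]
(D) x - y  ->  (sqrt(3)x/2 - y/2) - (x/2 + sqrt(3)y/2) = -x/2 + sqrt(3)x/2 - sqrt(3)y/2 - y/2   [differs from x - y: not invariant]

Only option (B), x^2 + y^2, is unchanged by the transformation.
Geometrically, x^2 + y^2 is the squared distance from the origin, which every rotation about the origin preserves.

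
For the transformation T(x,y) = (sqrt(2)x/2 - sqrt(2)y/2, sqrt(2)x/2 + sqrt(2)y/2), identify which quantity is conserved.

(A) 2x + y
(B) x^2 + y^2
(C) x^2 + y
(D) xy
B

An expression E(x,y) is invariant under T if E(T(x,y)) = E(x,y). Here T(x,y) = (sqrt(2)x/2 - sqrt(2)y/2, sqrt(2)x/2 + sqrt(2)y/2).
Substitute the transformed coordinates into each option and compare with the original:
(A) 2x + y  ->  2(sqrt(2)x/2 - sqrt(2)y/2) + (sqrt(2)x/2 + sqrt(2)y/2) = 3sqrt(2)x/2 - sqrt(2)y/2   [differs from 2x + y: not invariant]
(B) x^2 + y^2  ->  (sqrt(2)x/2 - sqrt(2)y/2)^2 + (sqrt(2)x/2 + sqrt(2)y/2)^2 = x^2 + y^2   [equals x^2 + y^2: invariant]
(C) x^2 + y  ->  (sqrt(2)x/2 - sqrt(2)y/2)^2 + (sqrt(2)x/2 + sqrt(2)y/2) = x^2/2 - xy + sqrt(2)x/2 + y^2/2 + sqrt(2)y/2   [differs from x^2 + y: not invariant]
(D) xy  ->  (sqrt(2)x/2 - sqrt(2)y/2)(sqrt(2)x/2 + sqrt(2)y/2) = x^2/2 - y^2/2   [differs from xy: not invariant]

Only option (B), x^2 + y^2, is unchanged by the transformation.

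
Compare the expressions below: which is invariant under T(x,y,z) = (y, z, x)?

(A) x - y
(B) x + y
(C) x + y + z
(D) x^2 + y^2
C

Apply T(x,y,z) = (y, z, x) to each option, i.e. replace (x, y, z) by the transformed coordinates.
Substitute the transformed coordinates into each option and compare with the original:
(A) x - y  ->  (y) - (z) = y - z   [differs from x - y: not invariant]
(B) x + y  ->  (y) + (z) = y + z   [differs from x + y: not invariant]
(C) x + y + z  ->  (y) + (z) + (x) = x + y + z   [equals x + y + z: invariant]
(D) x^2 + y^2  ->  (y)^2 + (z)^2 = y^2 + z^2   [differs from x^2 + y^2: not invariant]

Only option (C), x + y + z, is unchanged by the transformation.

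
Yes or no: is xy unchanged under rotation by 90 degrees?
No

Applying rotation by 90 degrees: x' = x*cos(90 degrees) - y*sin(90 degrees) = -y, y' = x*sin(90 degrees) + y*cos(90 degrees) = x

Substituting into xy:
(-y)(x)
= -xy

This differs from the original expression xy, so it is NOT invariant.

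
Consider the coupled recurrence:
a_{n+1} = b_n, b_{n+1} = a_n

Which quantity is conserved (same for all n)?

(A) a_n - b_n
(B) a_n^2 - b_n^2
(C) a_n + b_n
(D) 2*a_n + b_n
C

Replace a_n by a_{n+1} = b_n and b_n by b_{n+1} = a_n in each option and simplify:
(A) a_n - b_n  ->  (b_n) - (a_n) = -a_n + b_n   [not conserved]
(B) a_n^2 - b_n^2  ->  (b_n)^2 - (a_n)^2 = -a_n^2 + b_n^2   [not conserved]
(C) a_n + b_n  ->  (b_n) + (a_n) = a_n + b_n   [conserved]
(D) 2*a_n + b_n  ->  2*(b_n) + (a_n) = a_n + 2*b_n   [not conserved]

Only (C) a_n + b_n returns to itself after one step, so it is the conserved quantity.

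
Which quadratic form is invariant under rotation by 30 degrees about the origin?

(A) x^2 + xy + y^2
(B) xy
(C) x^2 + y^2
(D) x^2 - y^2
C

Rotation by 30 degrees sends (x, y) to (sqrt(3)x/2 - y/2, x/2 + sqrt(3)y/2).
Substitute the transformed coordinates into each option and compare with the original:
(A) x^2 + xy + y^2  ->  (sqrt(3)x/2 - y/2)^2 + (sqrt(3)x/2 - y/2)(x/2 + sqrt(3)y/2) + (x/2 + sqrt(3)y/2)^2 = sqrt(3)x^2/4 + x^2 + xy/2 - sqrt(3)y^2/4 + y^2   [differs from x^2 + xy + y^2: not invariant]
(B) xy  ->  (sqrt(3)x/2 - y/2)(x/2 + sqrt(3)y/2) = sqrt(3)x^2/4 + xy/2 - sqrt(3)y^2/4   [differs from xy: not invariant]
(C) x^2 + y^2  ->  (sqrt(3)x/2 - y/2)^2 + (x/2 + sqrt(3)y/2)^2 = x^2 + y^2   [equals x^2 + y^2: invariant]
(D) x^2 - y^2  ->  (sqrt(3)x/2 - y/2)^2 - (x/2 + sqrt(3)y/2)^2 = x^2/2 - sqrt(3)xy - y^2/2   [differs from x^2 - y^2: not invariant]

Only option (C), x^2 + y^2, is unchanged by the transformation.
x^2 + y^2 is the squared distance from the origin, which rotations preserve.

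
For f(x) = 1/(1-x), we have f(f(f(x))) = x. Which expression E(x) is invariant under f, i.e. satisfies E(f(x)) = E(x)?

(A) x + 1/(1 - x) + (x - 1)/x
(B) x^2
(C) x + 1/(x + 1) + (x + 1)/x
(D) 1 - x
A

Replace x by f(x) = 1/(1 - x) in each option and simplify. As a quick numerical cross-check, also compare E(5) with E(f(5)) = E(-1/4).

(A) x + 1/(1 - x) + (x - 1)/x  ->  (1/(1 - x)) + 1/(1 - (1/(1 - x))) + ((1/(1 - x)) - 1)/(1/(1 - x)), which simplifies back to x + 1/(1 - x) + (x - 1)/x; check: E(5) = 111/20, E(-1/4) = 111/20.   [invariant]
(B) x^2  ->  (1/(1 - x))^2 = (x - 1)^(-2); check: E(5) = 25 but E(-1/4) = 1/16.   [not invariant]
(C) x + 1/(x + 1) + (x + 1)/x  ->  (1/(1 - x)) + 1/((1/(1 - x)) + 1) + ((1/(1 - x)) + 1)/(1/(1 - x)) = (-x^3 + 6x^2 - 11x + 7)/(x^2 - 3x + 2); check: E(5) = 191/30 but E(-1/4) = -23/12.   [not invariant]
(D) 1 - x  ->  1 - (1/(1 - x)) = x/(x - 1); check: E(5) = -4 but E(-1/4) = 5/4.   [not invariant]

Only (A) is unchanged. Indeed f(f(x)) = 1/(1 - 1/(1-x)) = (1-x)/(-x) = (x-1)/x, so E(x) = x + f(x) + f(f(x)) is the sum over the whole 3-cycle; applying f just permutes the three terms cyclically (x -> f(x) -> f(f(x)) -> x), leaving the sum unchanged.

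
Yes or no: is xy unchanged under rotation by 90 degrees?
No

Applying rotation by 90 degrees: x' = x*cos(90 degrees) - y*sin(90 degrees) = -y, y' = x*sin(90 degrees) + y*cos(90 degrees) = x

Substituting into xy:
(-y)(x)
= -xy

This differs from the original expression xy, so it is NOT invariant.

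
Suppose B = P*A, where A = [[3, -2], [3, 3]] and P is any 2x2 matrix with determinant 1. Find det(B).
15

By the multiplicative property of determinants, det(B) = det(P*A) = det(P) * det(A) = det(A),
so the determinant is invariant under multiplication by any determinant-1 matrix; we just need det(A).

det(A) = (3)(3) - (-2)(3) = 9 - (-6) = 15

Therefore det(B) = 1 * 15 = 15.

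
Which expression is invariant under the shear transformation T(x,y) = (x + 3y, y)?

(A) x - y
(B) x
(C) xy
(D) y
D

Under the shear T(x,y) = (x + 3y, y):
Substitute the transformed coordinates into each option and compare with the original:
(A) x - y  ->  (x + 3y) - (y) = x + 2y   [differs from x - y: not invariant]
(B) x  ->  (x + 3y) = x + 3y   [differs from x: not invariant]
(C) xy  ->  (x + 3y)(y) = xy + 3y^2   [differs from xy: not invariant]
(D) y  ->  (y) = y   [equals y: invariant]

Only option (D), y, is unchanged by the transformation.
A horizontal shear moves points parallel to the x-axis, so the y-coordinate (and any function of y alone) is unchanged.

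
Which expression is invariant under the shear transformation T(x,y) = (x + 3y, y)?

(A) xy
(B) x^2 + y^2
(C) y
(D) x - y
C

Under the shear T(x,y) = (x + 3y, y):
Substitute the transformed coordinates into each option and compare with the original:
(A) xy  ->  (x + 3y)(y) = xy + 3y^2   [differs from xy: not invariant]
(B) x^2 + y^2  ->  (x + 3y)^2 + (y)^2 = x^2 + 6xy + 10y^2   [differs from x^2 + y^2: not invariant]
(C) y  ->  (y) = y   [equals y: invariant]
(D) x - y  ->  (x + 3y) - (y) = x + 2y   [differs from x - y: not invariant]

Only option (C), y, is unchanged by the transformation.
A horizontal shear moves points parallel to the x-axis, so the y-coordinate (and any function of y alone) is unchanged.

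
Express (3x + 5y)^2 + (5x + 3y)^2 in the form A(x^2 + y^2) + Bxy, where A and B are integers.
34(x^2 + y^2) + 60xy

Expanding: (3x + 5y)^2 = 9x^2 + 30xy + 25y^2
(5x + 3y)^2 = 25x^2 + 30xy + 9y^2
Sum = (9+25)(x^2+y^2) + 60xy = 34(x^2 + y^2) + 60xy
This is symmetric in x and y.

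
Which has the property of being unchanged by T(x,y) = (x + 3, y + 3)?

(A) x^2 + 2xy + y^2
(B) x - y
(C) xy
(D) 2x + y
B

An expression E(x,y) is invariant under T if E(T(x,y)) = E(x,y). Here T(x,y) = (x + 3, y + 3).
Substitute the transformed coordinates into each option and compare with the original:
(A) x^2 + 2xy + y^2  ->  (x + 3)^2 + 2(x + 3)(y + 3) + (y + 3)^2 = x^2 + 2xy + 12x + y^2 + 12y + 36   [differs from x^2 + 2xy + y^2: not invariant]
(B) x - y  ->  (x + 3) - (y + 3) = x - y   [equals x - y: invariant]
(C) xy  ->  (x + 3)(y + 3) = xy + 3x + 3y + 9   [differs from xy: not invariant]
(D) 2x + y  ->  2(x + 3) + (y + 3) = 2x + y + 9   [differs from 2x + y: not invariant]

Only option (B), x - y, is unchanged by the transformation.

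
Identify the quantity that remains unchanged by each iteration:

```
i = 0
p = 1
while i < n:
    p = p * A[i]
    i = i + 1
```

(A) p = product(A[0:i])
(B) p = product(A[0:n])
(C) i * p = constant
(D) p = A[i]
A

A loop invariant must hold before the first iteration and be re-established by every execution of the body.

(A) p = product(A[0:i]): Initially i = 0 and p = 1 = product of the empty slice A[0:0]. If p = product(A[0:i]) holds at the top of an iteration, the body sets p to product(A[0:i]) * A[i] = product(A[0:i+1]) and then i to i+1, so the property is restored. At exit i = n, giving p = product(A[0:n]).

The other options fail:
(B) p = product(A[0:n]): false before the loop (p = 1, not the full product) -- it only becomes true at exit.
(C) i * p = constant: initially i * p = 0, but after one iteration it is 1 * A[0], which is nonzero in general.
(D) p = A[i]: after the first iteration p = A[0] but i = 1; in general p is a product of several elements, not a single one.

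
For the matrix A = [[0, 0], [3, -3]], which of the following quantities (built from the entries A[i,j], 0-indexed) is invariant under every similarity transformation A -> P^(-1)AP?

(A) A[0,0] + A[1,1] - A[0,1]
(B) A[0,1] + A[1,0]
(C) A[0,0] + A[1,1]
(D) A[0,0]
C

A[0,0] + A[1,1] is the trace of A. By the cyclic property of the trace, tr(P^(-1)AP) = tr(APP^(-1)) = tr(A), so it is the same for every matrix similar to A.

The other combinations are not similarity invariants. For example, take P = [[1, -1], [0, 1]] (det P = 1), so P^(-1) = [[1, 1], [0, 1]] and
B = P^(-1)AP = [[3, -6], [3, -6]].
Evaluating each option on A and on B:
(A) A[0,0] + A[1,1] - A[0,1]: -3 for A, 3 for B -> changes
(B) A[0,1] + A[1,0]: 3 for A, -3 for B -> changes
(C) A[0,0] + A[1,1]: -3 for A, -3 for B -> unchanged
(D) A[0,0]: 0 for A, 3 for B -> changes

Only (C) A[0,0] + A[1,1] = -3 survives (and it does so for every P, not just this one), so it is the invariant.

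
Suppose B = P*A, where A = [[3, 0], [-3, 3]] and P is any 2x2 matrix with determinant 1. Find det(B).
9

By the multiplicative property of determinants, det(B) = det(P*A) = det(P) * det(A) = det(A),
so the determinant is invariant under multiplication by any determinant-1 matrix; we just need det(A).

det(A) = (3)(3) - (0)(-3) = 9 - 0 = 9

Therefore det(B) = 1 * 9 = 9.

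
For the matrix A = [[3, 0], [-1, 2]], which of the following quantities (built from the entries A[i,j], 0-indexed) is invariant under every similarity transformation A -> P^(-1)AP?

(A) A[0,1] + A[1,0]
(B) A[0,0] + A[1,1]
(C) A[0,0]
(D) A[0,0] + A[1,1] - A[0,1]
B

A[0,0] + A[1,1] is the trace of A. By the cyclic property of the trace, tr(P^(-1)AP) = tr(APP^(-1)) = tr(A), so it is the same for every matrix similar to A.

The other combinations are not similarity invariants. For example, take P = [[2, 1], [1, 1]] (det P = 1), so P^(-1) = [[1, -1], [-1, 2]] and
B = P^(-1)AP = [[6, 2], [-6, -1]].
Evaluating each option on A and on B:
(A) A[0,1] + A[1,0]: -1 for A, -4 for B -> changes
(B) A[0,0] + A[1,1]: 5 for A, 5 for B -> unchanged
(C) A[0,0]: 3 for A, 6 for B -> changes
(D) A[0,0] + A[1,1] - A[0,1]: 5 for A, 3 for B -> changes

Only (B) A[0,0] + A[1,1] = 5 survives (and it does so for every P, not just this one), so it is the invariant.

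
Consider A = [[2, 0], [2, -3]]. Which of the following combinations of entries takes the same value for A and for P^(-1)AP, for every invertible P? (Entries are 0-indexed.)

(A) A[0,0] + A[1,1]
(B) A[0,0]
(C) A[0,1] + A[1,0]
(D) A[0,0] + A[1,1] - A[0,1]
A

A[0,0] + A[1,1] is the trace of A. By the cyclic property of the trace, tr(P^(-1)AP) = tr(APP^(-1)) = tr(A), so it is the same for every matrix similar to A.

The other combinations are not similarity invariants. For example, take P = [[1, 1], [1, 2]] (det P = 1), so P^(-1) = [[2, -1], [-1, 1]] and
B = P^(-1)AP = [[5, 8], [-3, -6]].
Evaluating each option on A and on B:
(A) A[0,0] + A[1,1]: -1 for A, -1 for B -> unchanged
(B) A[0,0]: 2 for A, 5 for B -> changes
(C) A[0,1] + A[1,0]: 2 for A, 5 for B -> changes
(D) A[0,0] + A[1,1] - A[0,1]: -1 for A, -9 for B -> changes

Only (A) A[0,0] + A[1,1] = -1 survives (and it does so for every P, not just this one), so it is the invariant.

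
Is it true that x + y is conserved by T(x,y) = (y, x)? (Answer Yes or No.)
Yes

Substitute T(x,y) = (y, x) into the expression and compare with the original.

Original: x + y
After applying T: (y) + (x) = x + y

This is identical to the original x + y, so the expression is invariant.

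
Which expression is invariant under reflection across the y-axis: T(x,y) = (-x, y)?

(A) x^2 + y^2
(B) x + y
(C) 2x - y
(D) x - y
A

The map is reflection across the y-axis: T(x,y) = (-x, y).
Substitute the transformed coordinates into each option and compare with the original:
(A) x^2 + y^2  ->  (-x)^2 + (y)^2 = x^2 + y^2   [equals x^2 + y^2: invariant]
(B) x + y  ->  (-x) + (y) = -x + y   [differs from x + y: not invariant]
(C) 2x - y  ->  2(-x) - (y) = -2x - y   [differs from 2x - y: not invariant]
(D) x - y  ->  (-x) - (y) = -x - y   [differs from x - y: not invariant]

Only option (A), x^2 + y^2, is unchanged by the transformation.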